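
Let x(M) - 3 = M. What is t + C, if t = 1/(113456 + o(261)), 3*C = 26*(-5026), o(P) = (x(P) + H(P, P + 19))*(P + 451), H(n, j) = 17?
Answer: -40970584925/940584 ≈ -43559.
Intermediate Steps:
x(M) = 3 + M
o(P) = (20 + P)*(451 + P) (o(P) = ((3 + P) + 17)*(P + 451) = (20 + P)*(451 + P))
C = -130676/3 (C = (26*(-5026))/3 = (1/3)*(-130676) = -130676/3 ≈ -43559.)
t = 1/313528 (t = 1/(113456 + (9020 + 261**2 + 471*261)) = 1/(113456 + (9020 + 68121 + 122931)) = 1/(113456 + 200072) = 1/313528 ≈ 3.1895e-6)
t + C = 1/313528 - 130676/3 = -40970584925/940584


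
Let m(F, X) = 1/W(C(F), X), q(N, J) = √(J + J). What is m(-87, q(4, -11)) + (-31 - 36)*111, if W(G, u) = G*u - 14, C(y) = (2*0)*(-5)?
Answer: -104119/14 ≈ -7437.1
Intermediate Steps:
C(y) = 0 (C(y) = 0*(-5) = 0)
W(G, u) = -14 + G*u
q(N, J) = √2*√J (q(N, J) = √(2*J) = √2*√J)
m(F, X) = -1/14 (m(F, X) = 1/(-14 + 0*X) = 1/(-14 + 0) = 1/(-14) = -1/14)
m(-87, q(4, -11)) + (-31 - 36)*111 = -1/14 + (-31 - 36)*111 = -1/14 - 67*111 = -1/14 - 7437 = -104119/14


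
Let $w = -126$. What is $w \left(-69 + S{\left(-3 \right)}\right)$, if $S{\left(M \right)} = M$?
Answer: $9072$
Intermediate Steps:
$w \left(-69 + S{\left(-3 \right)}\right) = - 126 \left(-69 - 3\right) = \left(-126\right) \left(-72\right) = 9072$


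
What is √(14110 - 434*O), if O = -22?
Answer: √23658 ≈ 153.81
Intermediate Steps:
√(14110 - 434*O) = √(14110 - 434*(-22)) = √(14110 + 9548) = √23658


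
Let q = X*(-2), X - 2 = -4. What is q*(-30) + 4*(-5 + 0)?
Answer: -140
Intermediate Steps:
X = -2 (X = 2 - 4 = -2)
q = 4 (q = -2*(-2) = 4)
q*(-30) + 4*(-5 + 0) = 4*(-30) + 4*(-5 + 0) = -120 + 4*(-5) = -120 - 20 = -140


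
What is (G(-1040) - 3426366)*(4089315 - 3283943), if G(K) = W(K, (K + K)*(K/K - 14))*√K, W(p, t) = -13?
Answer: -2759499238152 - 41879344*I*√65 ≈ -2.7595e+12 - 3.3764e+8*I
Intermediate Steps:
G(K) = -13*√K
(G(-1040) - 3426366)*(4089315 - 3283943) = (-52*I*√65 - 3426366)*(4089315 - 3283943) = (-52*I*√65 - 3426366)*805372 = (-3426366 - 52*I*√65)*805372 = -2759499238152 - 41879344*I*√65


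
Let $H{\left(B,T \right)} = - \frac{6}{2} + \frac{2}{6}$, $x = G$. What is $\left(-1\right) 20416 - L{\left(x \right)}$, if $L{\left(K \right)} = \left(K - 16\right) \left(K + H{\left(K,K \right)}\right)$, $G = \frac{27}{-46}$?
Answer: $- \frac{129943355}{6348} \approx -20470.0$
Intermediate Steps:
$G = - \frac{27}{46}$ ($G = 27 \left(- \frac{1}{46}\right) = - \frac{27}{46} \approx -0.58696$)
$x = - \frac{27}{46} \approx -0.58696$
$H{\left(B,T \right)} = - \frac{8}{3}$ ($H{\left(B,T \right)} = \left(-6\right) \frac{1}{2} + 2 \cdot \frac{1}{6} = -3 + \frac{1}{3} = - \frac{8}{3}$)
$L{\left(K \right)} = \left(-16 + K\right) \left(- \frac{8}{3} + K\right)$ ($L{\left(K \right)} = \left(K - 16\right) \left(K - \frac{8}{3}\right) = \left(-16 + K\right) \left(- \frac{8}{3} + K\right)$)
$\left(-1\right) 20416 - L{\left(x \right)} = \left(-1\right) 20416 - \left(\frac{128}{3} + \left(- \frac{27}{46}\right)^{2} - - \frac{252}{23}\right) = -20416 - \left(\frac{128}{3} + \frac{729}{2116} + \frac{252}{23}\right) = -20416 - \frac{342587}{6348} = - \frac{129943355}{6348}$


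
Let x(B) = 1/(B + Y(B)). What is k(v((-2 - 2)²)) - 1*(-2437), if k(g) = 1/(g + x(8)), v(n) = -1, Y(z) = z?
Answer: 36539/15 ≈ 2435.9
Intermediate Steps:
x(B) = 1/(2*B) (x(B) = 1/(B + B) = 1/(2*B))
k(g) = 1/(1/16 + g) (k(g) = 1/(g + (½)/8) = 1/(g + (½)*(⅛)) = 1/(g + 1/16) = 1/(1/16 + g))
k(v((-2 - 2)²)) - 1*(-2437) = 16/(1 + 16*(-1)) - 1*(-2437) = 16/(1 - 16) + 2437 = 16/(-15) + 2437 = 16*(-1/15) + 2437 = -16/15 + 2437 = 36539/15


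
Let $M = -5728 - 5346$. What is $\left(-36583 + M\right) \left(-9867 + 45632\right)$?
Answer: $-1704452605$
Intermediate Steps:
$M = -11074$ ($M = -5728 - 5346 = -11074$)
$\left(-36583 + M\right) \left(-9867 + 45632\right) = \left(-36583 - 11074\right) \left(-9867 + 45632\right) = \left(-47657\right) 35765 = -1704452605$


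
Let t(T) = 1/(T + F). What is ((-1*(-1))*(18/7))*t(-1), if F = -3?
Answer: -9/14 ≈ -0.64286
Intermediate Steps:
t(T) = 1/(-3 + T) (t(T) = 1/(T - 3) = 1/(-3 + T))
((-1*(-1))*(18/7))*t(-1) = ((-1*(-1))*(18/7))/(-3 - 1) = (1*(18*(⅐)))/(-4) = (1*(18/7))*(-¼) = (18/7)*(-¼) = -9/14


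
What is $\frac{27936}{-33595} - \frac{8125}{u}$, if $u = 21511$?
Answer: $- \frac{873890671}{722662045} \approx -1.2093$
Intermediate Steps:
$\frac{27936}{-33595} - \frac{8125}{u} = \frac{27936}{-33595} - \frac{8125}{21511} = 27936 \left(- \frac{1}{33595}\right) - \frac{8125}{21511} = - \frac{27936}{33595} - \frac{8125}{21511} = - \frac{873890671}{722662045}$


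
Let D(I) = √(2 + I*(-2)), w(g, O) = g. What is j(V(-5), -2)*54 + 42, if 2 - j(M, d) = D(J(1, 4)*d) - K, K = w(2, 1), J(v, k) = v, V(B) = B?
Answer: 258 - 54*√6 ≈ 125.73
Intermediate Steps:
K = 2
D(I) = √(2 - 2*I)
j(M, d) = 4 - √(2 - 2*d) (j(M, d) = 2 - (√(2 - 2*d) - 1*2) = 2 - (√(2 - 2*d) - 2) = 2 - (-2 + √(2 - 2*d)) = 2 + (2 - √(2 - 2*d)) = 4 - √(2 - 2*d))
j(V(-5), -2)*54 + 42 = (4 - √(2 - 2*(-2)))*54 + 42 = (4 - √(2 + 4))*54 + 42 = (4 - √6)*54 + 42 = (216 - 54*√6) + 42 = 258 - 54*√6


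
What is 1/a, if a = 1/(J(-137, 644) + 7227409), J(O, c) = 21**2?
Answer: 7227850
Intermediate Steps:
J(O, c) = 441
a = 1/7227850 (a = 1/(441 + 7227409) = 1/7227850 ≈ 1.3835e-7)
1/a = 1/(1/7227850) = 7227850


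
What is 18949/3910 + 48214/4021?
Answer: 264710669/15722110 ≈ 16.837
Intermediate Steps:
18949/3910 + 48214/4021 = 264710669/15722110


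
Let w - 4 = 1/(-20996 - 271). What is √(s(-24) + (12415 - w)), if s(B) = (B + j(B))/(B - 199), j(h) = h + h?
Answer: √31016854587948302/1580847 ≈ 111.41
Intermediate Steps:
j(h) = 2*h
s(B) = 3*B/(-199 + B) (s(B) = (B + 2*B)/(B - 199) = (3*B)/(-199 + B) = 3*B/(-199 + B))
w = 85067/21267 (w = 4 + 1/(-20996 - 271) = 4 + 1/(-21267) = 4 - 1/21267 = 85067/21267 ≈ 4.0000)
√(s(-24) + (12415 - w)) = √(3*(-24)/(-199 - 24) + (12415 - 1*85067/21267)) = √(3*(-24)/(-223) + (12415 - 85067/21267)) = √(3*(-24)*(-1/223) + 263944738/21267) = √(72/223 + 263944738/21267) = √(58861207798/4742541) = √31016854587948302/1580847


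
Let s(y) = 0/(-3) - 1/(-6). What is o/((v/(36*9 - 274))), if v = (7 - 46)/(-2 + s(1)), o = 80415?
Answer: 2457125/13 ≈ 1.8901e+5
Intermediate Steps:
s(y) = 1/6 (s(y) = 0*(-1/3) - 1*(-1/6) = 0 + 1/6 = 1/6)
v = 234/11 (v = (7 - 46)/(-2 + 1/6) = -39/(-11/6) = -39*(-6/11) = 234/11 ≈ 21.273)
o/((v/(36*9 - 274))) = 80415/((234/(11*(36*9 - 274)))) = 80415/((234/(11*(324 - 274)))) = 80415/(((234/11)/50)) = 80415/(((234/11)*(1/50))) = 80415/(117/275) = 80415*(275/117) = 2457125/13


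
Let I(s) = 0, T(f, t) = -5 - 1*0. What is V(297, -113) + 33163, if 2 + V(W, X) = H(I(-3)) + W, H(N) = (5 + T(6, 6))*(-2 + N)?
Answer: 33458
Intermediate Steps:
T(f, t) = -5 (T(f, t) = -5 + 0 = -5)
H(N) = 0 (H(N) = (5 - 5)*(-2 + N) = 0*(-2 + N) = 0)
V(W, X) = -2 + W (V(W, X) = -2 + (0 + W) = -2 + W)
V(297, -113) + 33163 = (-2 + 297) + 33163 = 295 + 33163 = 33458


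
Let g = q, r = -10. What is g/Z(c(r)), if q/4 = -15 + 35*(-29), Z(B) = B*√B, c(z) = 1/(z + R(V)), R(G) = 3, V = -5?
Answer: -28840*I*√7 ≈ -76304.0*I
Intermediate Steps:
c(z) = 1/(3 + z) (c(z) = 1/(z + 3) = 1/(3 + z))
Z(B) = B^(3/2)
q = -4120 (q = 4*(-15 + 35*(-29)) = 4*(-15 - 1015) = 4*(-1030) = -4120)
g = -4120
g/Z(c(r)) = -4120*7*I*√7 = -28840*I*√7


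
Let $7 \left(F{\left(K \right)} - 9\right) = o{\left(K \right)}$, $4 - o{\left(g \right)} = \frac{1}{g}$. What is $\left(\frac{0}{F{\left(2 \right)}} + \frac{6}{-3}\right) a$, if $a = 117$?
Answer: $-234$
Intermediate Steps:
$o{\left(g \right)} = 4 - \frac{1}{g}$
$F{\left(K \right)} = \frac{67}{7} - \frac{1}{7 K}$ ($F{\left(K \right)} = 9 + \frac{4 - \frac{1}{K}}{7} = 9 + \left(\frac{4}{7} - \frac{1}{7 K}\right) = \frac{67}{7} - \frac{1}{7 K}$)
$\left(\frac{0}{F{\left(2 \right)}} + \frac{6}{-3}\right) a = \left(\frac{0}{\frac{1}{7} \cdot \frac{1}{2} \left(-1 + 67 \cdot 2\right)} + \frac{6}{-3}\right) 117 = \left(\frac{0}{\frac{1}{7} \cdot \frac{1}{2} \left(-1 + 134\right)} + 6 \left(- \frac{1}{3}\right)\right) 117 = \left(\frac{0}{\frac{1}{7} \cdot \frac{1}{2} \cdot 133} - 2\right) 117 = \left(\frac{0}{\frac{19}{2}} - 2\right) 117 = \left(0 \cdot \frac{2}{19} - 2\right) 117 = \left(0 - 2\right) 117 = \left(-2\right) 117 = -234$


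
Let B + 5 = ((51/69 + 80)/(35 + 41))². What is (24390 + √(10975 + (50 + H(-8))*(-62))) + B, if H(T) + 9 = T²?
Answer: 74511913489/3055504 + √4465 ≈ 24453.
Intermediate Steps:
H(T) = -9 + T²
B = -11829071/3055504 (B = -5 + ((51/69 + 80)/(35 + 41))² = -5 + ((51*(1/69) + 80)/76)² = -5 + ((17/23 + 80)*(1/76))² = -5 + ((1857/23)*(1/76))² = -5 + (1857/1748)² = -5 + 3448449/3055504 = -11829071/3055504 ≈ -3.8714)
(24390 + √(10975 + (50 + H(-8))*(-62))) + B = (24390 + √(10975 + (50 + (-9 + (-8)²))*(-62))) - 11829071/3055504 = (24390 + √(10975 + (50 + (-9 + 64))*(-62))) - 11829071/3055504 = (24390 + √(10975 + (50 + 55)*(-62))) - 11829071/3055504 = (24390 + √(10975 + 105*(-62))) - 11829071/3055504 = (24390 + √(10975 - 6510)) - 11829071/3055504 = (24390 + √4465) - 11829071/3055504 = 74511913489/3055504 + √4465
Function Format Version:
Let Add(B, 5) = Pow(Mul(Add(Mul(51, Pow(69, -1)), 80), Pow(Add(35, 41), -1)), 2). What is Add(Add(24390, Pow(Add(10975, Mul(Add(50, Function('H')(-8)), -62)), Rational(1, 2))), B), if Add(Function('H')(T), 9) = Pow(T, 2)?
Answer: Add(Rational(74511913489, 3055504), Pow(4465, Rational(1, 2))) ≈ 24453.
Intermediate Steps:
Function('H')(T) = Add(-9, Pow(T, 2))
B = Rational(-11829071, 3055504) (B = Add(-5, Pow(Mul(Add(Mul(51, Pow(69, -1)), 80), Pow(Add(35, 41), -1)), 2)) = Add(-5, Pow(Mul(Add(Mul(51, Rational(1, 69)), 80), Pow(76, -1)), 2)) = Add(-5, Pow(Mul(Add(Rational(17, 23), 80), Rational(1, 76)), 2)) = Add(-5, Pow(Mul(Rational(1857, 23), Rational(1, 76)), 2)) = Add(-5, Pow(Rational(1857, 1748), 2)) = Add(-5, Rational(3448449, 3055504)) = Rational(-11829071, 3055504) ≈ -3.8714)
Add(Add(24390, Pow(Add(10975, Mul(Add(50, Function('H')(-8)), -62)), Rational(1, 2))), B) = Add(Add(24390, Pow(Add(10975, Mul(Add(50, Add(-9, Pow(-8, 2))), -62)), Rational(1, 2))), Rational(-11829071, 3055504)) = Add(Add(24390, Pow(Add(10975, Mul(Add(50, Add(-9, 64)), -62)), Rational(1, 2))), Rational(-11829071, 3055504)) = Add(Add(24390, Pow(Add(10975, Mul(Add(50, 55), -62)), Rational(1, 2))), Rational(-11829071, 3055504)) = Add(Add(24390, Pow(Add(10975, Mul(105, -62)), Rational(1, 2))), Rational(-11829071, 3055504)) = Add(Add(24390, Pow(Add(10975, -6510), Rational(1, 2))), Rational(-11829071, 3055504)) = Add(Add(24390, Pow(4465, Rational(1, 2))), Rational(-11829071, 3055504)) = Add(Rational(74511913489, 3055504), Pow(4465, Rational(1, 2)))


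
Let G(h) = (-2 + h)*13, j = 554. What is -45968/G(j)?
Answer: -442/69 ≈ -6.4058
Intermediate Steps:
G(h) = -26 + 13*h
-45968/G(j) = -45968/(-26 + 13*554) = -45968/(-26 + 7202) = -45968/7176 = -45968*1/7176 = -442/69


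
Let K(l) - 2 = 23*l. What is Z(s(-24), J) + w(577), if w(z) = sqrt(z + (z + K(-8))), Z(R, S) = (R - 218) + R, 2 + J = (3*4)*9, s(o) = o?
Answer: -266 + 18*sqrt(3) ≈ -234.82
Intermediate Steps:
K(l) = 2 + 23*l
J = 106 (J = -2 + (3*4)*9 = -2 + 12*9 = -2 + 108 = 106)
Z(R, S) = -218 + 2*R (Z(R, S) = (-218 + R) + R = -218 + 2*R)
w(z) = sqrt(-182 + 2*z) (w(z) = sqrt(z + (z + (2 + 23*(-8)))) = sqrt(z + (z + (2 - 184))) = sqrt(z + (z - 182)) = sqrt(z + (-182 + z)) = sqrt(-182 + 2*z))
Z(s(-24), J) + w(577) = (-218 + 2*(-24)) + sqrt(-182 + 2*577) = (-218 - 48) + sqrt(-182 + 1154) = -266 + sqrt(972) = -266 + 18*sqrt(3)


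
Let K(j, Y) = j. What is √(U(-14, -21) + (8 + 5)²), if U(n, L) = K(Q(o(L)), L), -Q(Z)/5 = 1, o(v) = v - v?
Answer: 2*√41 ≈ 12.806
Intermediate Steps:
o(v) = 0
Q(Z) = -5 (Q(Z) = -5*1 = -5)
U(n, L) = -5
√(U(-14, -21) + (8 + 5)²) = √(-5 + (8 + 5)²) = √(-5 + 13²) = √(-5 + 169) = √164 = 2*√41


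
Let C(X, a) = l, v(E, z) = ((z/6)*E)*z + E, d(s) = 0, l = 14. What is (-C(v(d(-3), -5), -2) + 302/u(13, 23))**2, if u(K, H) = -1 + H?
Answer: 9/121 ≈ 0.074380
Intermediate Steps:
v(E, z) = E + E*z**2/6 (v(E, z) = ((z*(1/6))*E)*z + E = ((z/6)*E)*z + E = (E*z/6)*z + E = E*z**2/6 + E = E + E*z**2/6)
C(X, a) = 14
(-C(v(d(-3), -5), -2) + 302/u(13, 23))**2 = (-1*14 + 302/(-1 + 23))**2 = (-14 + 302/22)**2 = (-14 + 302*(1/22))**2 = (-14 + 151/11)**2 = (-3/11)**2 = 9/121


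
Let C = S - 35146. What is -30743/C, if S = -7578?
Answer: 30743/42724 ≈ 0.71957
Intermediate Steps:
C = -42724 (C = -7578 - 35146 = -42724)
-30743/C = -30743/(-42724) = -30743*(-1/42724) = 30743/42724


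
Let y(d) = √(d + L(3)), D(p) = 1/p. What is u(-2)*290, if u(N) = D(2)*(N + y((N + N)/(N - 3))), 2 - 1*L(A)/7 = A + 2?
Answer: -290 + 29*I*√505 ≈ -290.0 + 651.69*I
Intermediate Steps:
L(A) = -7*A (L(A) = 14 - 7*(A + 2) = 14 - 7*(2 + A) = 14 + (-14 - 7*A) = -7*A)
y(d) = √(-21 + d) (y(d) = √(d - 7*3) = √(d - 21) = √(-21 + d))
u(N) = N/2 + √(-21 + 2*N/(-3 + N))/2 (u(N) = (N + √(-21 + (N + N)/(N - 3)))/2 = (N + √(-21 + (2*N)/(-3 + N)))/2 = (N + √(-21 + 2*N/(-3 + N)))/2 = N/2 + √(-21 + 2*N/(-3 + N))/2)
u(-2)*290 = ((½)*(-2) + √((63 - 19*(-2))/(-3 - 2))/2)*290 = (-1 + √((63 + 38)/(-5))/2)*290 = (-1 + √(-⅕*101)/2)*290 = (-1 + √(-101/5)/2)*290 = (-1 + (I*√505/5)/2)*290 = (-1 + I*√505/10)*290 = -290 + 29*I*√505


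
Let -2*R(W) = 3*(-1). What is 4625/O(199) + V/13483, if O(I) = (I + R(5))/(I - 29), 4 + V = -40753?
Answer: 21185673943/5406683 ≈ 3918.4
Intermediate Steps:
V = -40757 (V = -4 - 40753 = -40757)
R(W) = 3/2 (R(W) = -3*(-1)/2 = -½*(-3) = 3/2)
O(I) = (3/2 + I)/(-29 + I) (O(I) = (I + 3/2)/(I - 29) = (3/2 + I)/(-29 + I))
4625/O(199) + V/13483 = 4625/(((3/2 + 199)/(-29 + 199))) - 40757/13483 = 4625/(((401/2)/170)) - 40757*1/13483 = 4625/(((1/170)*(401/2))) - 40757/13483 = 4625/(401/340) - 40757/13483 = 4625*(340/401) - 40757/13483 = 1572500/401 - 40757/13483 = 21185673943/5406683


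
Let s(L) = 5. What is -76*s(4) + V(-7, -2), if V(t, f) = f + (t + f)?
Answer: -391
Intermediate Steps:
V(t, f) = t + 2*f (V(t, f) = f + (f + t) = t + 2*f)
-76*s(4) + V(-7, -2) = -76*5 + (-7 + 2*(-2)) = -380 + (-7 - 4) = -380 - 11 = -391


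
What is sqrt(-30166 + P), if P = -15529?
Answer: I*sqrt(45695) ≈ 213.76*I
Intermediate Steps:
sqrt(-30166 + P) = sqrt(-30166 - 15529) = sqrt(-45695) = I*sqrt(45695)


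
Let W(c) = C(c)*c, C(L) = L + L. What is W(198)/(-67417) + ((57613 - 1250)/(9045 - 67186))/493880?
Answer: -2251464200313011/1935857384702360 ≈ -1.1630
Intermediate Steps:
C(L) = 2*L
W(c) = 2*c**2 (W(c) = (2*c)*c = 2*c**2)
W(198)/(-67417) + ((57613 - 1250)/(9045 - 67186))/493880 = (2*198**2)/(-67417) + ((57613 - 1250)/(9045 - 67186))/493880 = (2*39204)*(-1/67417) + (56363/(-58141))*(1/493880) = 78408*(-1/67417) + (56363*(-1/58141))*(1/493880) = -78408/67417 - 56363/58141*1/493880 = -78408/67417 - 56363/28714677080 = -2251464200313011/1935857384702360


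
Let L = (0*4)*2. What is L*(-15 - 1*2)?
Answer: 0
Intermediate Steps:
L = 0 (L = 0*2 = 0)
L*(-15 - 1*2) = 0*(-15 - 1*2) = 0*(-15 - 2) = 0*(-17) = 0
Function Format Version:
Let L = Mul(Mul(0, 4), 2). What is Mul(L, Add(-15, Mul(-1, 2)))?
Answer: 0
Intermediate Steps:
L = 0 (L = Mul(0, 2) = 0)
Mul(L, Add(-15, Mul(-1, 2))) = Mul(0, Add(-15, Mul(-1, 2))) = Mul(0, Add(-15, -2)) = Mul(0, -17) = 0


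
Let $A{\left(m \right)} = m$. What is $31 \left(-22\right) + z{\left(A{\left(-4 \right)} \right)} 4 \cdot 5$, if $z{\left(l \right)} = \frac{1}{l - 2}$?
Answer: $- \frac{2056}{3} \approx -685.33$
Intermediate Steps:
$z{\left(l \right)} = \frac{1}{-2 + l}$
$31 \left(-22\right) + z{\left(A{\left(-4 \right)} \right)} 4 \cdot 5 = 31 \left(-22\right) + \frac{1}{-2 - 4} \cdot 4 \cdot 5 = -682 + \frac{1}{-6} \cdot 4 \cdot 5 = -682 + \left(- \frac{1}{6}\right) 4 \cdot 5 = -682 - \frac{10}{3} = - \frac{2056}{3}$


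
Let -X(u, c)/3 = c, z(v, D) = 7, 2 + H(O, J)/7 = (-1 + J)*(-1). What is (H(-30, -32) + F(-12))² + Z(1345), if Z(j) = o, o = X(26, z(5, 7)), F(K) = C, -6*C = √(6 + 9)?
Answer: 564821/12 - 217*√15/3 ≈ 46788.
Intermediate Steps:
C = -√15/6 (C = -√(6 + 9)/6 = -√15/6 ≈ -0.64550)
H(O, J) = -7 - 7*J (H(O, J) = -14 + 7*((-1 + J)*(-1)) = -14 + 7*(1 - J) = -14 + (7 - 7*J) = -7 - 7*J)
X(u, c) = -3*c
F(K) = -√15/6
o = -21 (o = -3*7 = -21)
Z(j) = -21
(H(-30, -32) + F(-12))² + Z(1345) = ((-7 - 7*(-32)) - √15/6)² - 21 = ((-7 + 224) - √15/6)² - 21 = (217 - √15/6)² - 21 = -21 + (217 - √15/6)²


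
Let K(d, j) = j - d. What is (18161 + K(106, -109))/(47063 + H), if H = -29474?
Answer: 5982/5863 ≈ 1.0203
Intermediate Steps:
(18161 + K(106, -109))/(47063 + H) = (18161 + (-109 - 1*106))/(47063 - 29474) = (18161 + (-109 - 106))/17589 = (18161 - 215)*(1/17589) = 17946*(1/17589) = 5982/5863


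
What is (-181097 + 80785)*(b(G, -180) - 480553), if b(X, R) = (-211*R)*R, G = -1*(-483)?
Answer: 733978189336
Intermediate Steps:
G = 483
b(X, R) = -211*R**2
(-181097 + 80785)*(b(G, -180) - 480553) = (-181097 + 80785)*(-211*(-180)**2 - 480553) = -100312*(-211*32400 - 480553) = -100312*(-6836400 - 480553) = -100312*(-7316953) = 733978189336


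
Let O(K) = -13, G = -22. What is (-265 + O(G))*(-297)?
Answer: 82566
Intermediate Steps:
(-265 + O(G))*(-297) = (-265 - 13)*(-297) = -278*(-297) = 82566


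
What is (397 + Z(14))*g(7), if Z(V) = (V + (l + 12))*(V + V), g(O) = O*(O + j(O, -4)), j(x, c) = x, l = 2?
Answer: 115738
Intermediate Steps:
g(O) = 2*O**2 (g(O) = O*(O + O) = O*(2*O) = 2*O**2)
Z(V) = 2*V*(14 + V) (Z(V) = (V + (2 + 12))*(V + V) = (V + 14)*(2*V) = (14 + V)*(2*V) = 2*V*(14 + V))
(397 + Z(14))*g(7) = (397 + 2*14*(14 + 14))*(2*7**2) = (397 + 2*14*28)*(2*49) = (397 + 784)*98 = 1181*98 = 115738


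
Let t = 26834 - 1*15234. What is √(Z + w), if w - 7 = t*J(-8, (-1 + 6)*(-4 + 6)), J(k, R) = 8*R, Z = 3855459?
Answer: √4783466 ≈ 2187.1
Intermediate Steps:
t = 11600 (t = 26834 - 15234 = 11600)
w = 928007 (w = 7 + 11600*(8*((-1 + 6)*(-4 + 6))) = 7 + 11600*(8*(5*2)) = 7 + 11600*(8*10) = 7 + 11600*80 = 7 + 928000 = 928007)
√(Z + w) = √(3855459 + 928007) = √4783466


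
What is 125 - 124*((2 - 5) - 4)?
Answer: 993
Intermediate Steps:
125 - 124*((2 - 5) - 4) = 125 - 124*(-3 - 4) = 125 - 124*(-7) = 125 + 868 = 993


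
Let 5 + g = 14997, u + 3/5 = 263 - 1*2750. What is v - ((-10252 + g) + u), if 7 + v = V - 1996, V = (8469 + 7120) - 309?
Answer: 55123/5 ≈ 11025.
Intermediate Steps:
u = -12438/5 (u = -3/5 + (263 - 1*2750) = -3/5 + (263 - 2750) = -3/5 - 2487 = -12438/5 ≈ -2487.6)
V = 15280 (V = 15589 - 309 = 15280)
g = 14992 (g = -5 + 14997 = 14992)
v = 13277 (v = -7 + (15280 - 1996) = -7 + 13284 = 13277)
v - ((-10252 + g) + u) = 13277 - ((-10252 + 14992) - 12438/5) = 13277 - (4740 - 12438/5) = 13277 - 1*11262/5 = 13277 - 11262/5 = 55123/5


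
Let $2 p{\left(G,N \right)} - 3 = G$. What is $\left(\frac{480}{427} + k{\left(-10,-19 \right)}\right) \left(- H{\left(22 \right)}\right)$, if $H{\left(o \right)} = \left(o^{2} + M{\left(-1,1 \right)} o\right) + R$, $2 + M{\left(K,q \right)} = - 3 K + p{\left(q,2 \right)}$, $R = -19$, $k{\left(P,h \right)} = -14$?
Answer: $\frac{2919438}{427} \approx 6837.1$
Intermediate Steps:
$p{\left(G,N \right)} = \frac{3}{2} + \frac{G}{2}$
$M{\left(K,q \right)} = - \frac{1}{2} + \frac{q}{2} - 3 K$ ($M{\left(K,q \right)} = -2 - \left(- \frac{3}{2} + 3 K - \frac{q}{2}\right) = -2 + \left(\frac{3}{2} + \frac{q}{2} - 3 K\right) = - \frac{1}{2} + \frac{q}{2} - 3 K$)
$H{\left(o \right)} = -19 + o^{2} + 3 o$ ($H{\left(o \right)} = \left(o^{2} + \left(- \frac{1}{2} + \frac{1}{2} \cdot 1 - -3\right) o\right) - 19 = \left(o^{2} + \left(- \frac{1}{2} + \frac{1}{2} + 3\right) o\right) - 19 = \left(o^{2} + 3 o\right) - 19 = -19 + o^{2} + 3 o$)
$\left(\frac{480}{427} + k{\left(-10,-19 \right)}\right) \left(- H{\left(22 \right)}\right) = \left(\frac{480}{427} - 14\right) \left(- (-19 + 22^{2} + 3 \cdot 22)\right) = \left(480 \cdot \frac{1}{427} - 14\right) \left(- (-19 + 484 + 66)\right) = \left(\frac{480}{427} - 14\right) \left(\left(-1\right) 531\right) = \left(- \frac{5498}{427}\right) \left(-531\right) = \frac{2919438}{427}$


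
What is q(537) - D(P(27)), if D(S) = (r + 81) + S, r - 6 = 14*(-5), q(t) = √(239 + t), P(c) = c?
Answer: -44 + 2*√194 ≈ -16.143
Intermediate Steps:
r = -64 (r = 6 + 14*(-5) = 6 - 70 = -64)
D(S) = 17 + S (D(S) = (-64 + 81) + S = 17 + S)
q(537) - D(P(27)) = √(239 + 537) - (17 + 27) = √776 - 1*44 = 2*√194 - 44 = -44 + 2*√194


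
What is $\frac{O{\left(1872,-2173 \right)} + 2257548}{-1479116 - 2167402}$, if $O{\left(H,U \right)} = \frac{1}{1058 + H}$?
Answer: $- \frac{6614615641}{10684297740} \approx -0.6191$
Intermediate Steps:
$\frac{O{\left(1872,-2173 \right)} + 2257548}{-1479116 - 2167402} = \frac{\frac{1}{1058 + 1872} + 2257548}{-1479116 - 2167402} = \frac{\frac{1}{2930} + 2257548}{-3646518} = \left(\frac{1}{2930} + 2257548\right) \left(- \frac{1}{3646518}\right) = \frac{6614615641}{2930} \left(- \frac{1}{3646518}\right) = - \frac{6614615641}{10684297740}$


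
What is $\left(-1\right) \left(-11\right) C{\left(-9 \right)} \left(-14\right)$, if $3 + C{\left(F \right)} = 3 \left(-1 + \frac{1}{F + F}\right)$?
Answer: $\frac{2849}{3} \approx 949.67$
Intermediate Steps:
$C{\left(F \right)} = -6 + \frac{3}{2 F}$ ($C{\left(F \right)} = -3 + 3 \left(-1 + \frac{1}{F + F}\right) = -3 + 3 \left(-1 + \frac{1}{2 F}\right) = -3 - \left(3 - \frac{3}{2 F}\right) = -6 + \frac{3}{2 F}$)
$\left(-1\right) \left(-11\right) C{\left(-9 \right)} \left(-14\right) = \left(-1\right) \left(-11\right) \left(-6 + \frac{3}{2 \left(-9\right)}\right) \left(-14\right) = 11 \left(-6 + \frac{3}{2} \left(- \frac{1}{9}\right)\right) \left(-14\right) = 11 \left(-6 - \frac{1}{6}\right) \left(-14\right) = 11 \left(- \frac{37}{6}\right) \left(-14\right) = \left(- \frac{407}{6}\right) \left(-14\right) = \frac{2849}{3}$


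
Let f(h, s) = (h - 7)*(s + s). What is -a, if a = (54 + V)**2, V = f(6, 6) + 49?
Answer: -8281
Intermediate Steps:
f(h, s) = 2*s*(-7 + h) (f(h, s) = (-7 + h)*(2*s) = 2*s*(-7 + h))
V = 37 (V = 2*6*(-7 + 6) + 49 = 2*6*(-1) + 49 = -12 + 49 = 37)
a = 8281 (a = (54 + 37)**2 = 91**2 = 8281)
-a = -1*8281 = -8281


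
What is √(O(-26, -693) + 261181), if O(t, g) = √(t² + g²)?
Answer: √(261181 + 5*√19237) ≈ 511.74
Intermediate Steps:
O(t, g) = √(g² + t²)
√(O(-26, -693) + 261181) = √(√((-693)² + (-26)²) + 261181) = √(√(480249 + 676) + 261181) = √(√480925 + 261181) = √(5*√19237 + 261181) = √(261181 + 5*√19237)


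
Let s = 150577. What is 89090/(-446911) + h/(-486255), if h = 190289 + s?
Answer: -65219074292/72437569435 ≈ -0.90035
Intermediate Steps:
h = 340866 (h = 190289 + 150577 = 340866)
89090/(-446911) + h/(-486255) = 89090/(-446911) + 340866/(-486255) = 89090*(-1/446911) + 340866*(-1/486255) = -89090/446911 - 113622/162085 = -65219074292/72437569435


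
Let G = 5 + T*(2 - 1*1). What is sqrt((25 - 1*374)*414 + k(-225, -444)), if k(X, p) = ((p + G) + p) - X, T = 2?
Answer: I*sqrt(145142) ≈ 380.98*I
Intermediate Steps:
G = 7 (G = 5 + 2*(2 - 1*1) = 5 + 2*(2 - 1) = 5 + 2*1 = 5 + 2 = 7)
k(X, p) = 7 - X + 2*p (k(X, p) = ((p + 7) + p) - X = ((7 + p) + p) - X = (7 + 2*p) - X = 7 - X + 2*p)
sqrt((25 - 1*374)*414 + k(-225, -444)) = sqrt((25 - 1*374)*414 + (7 - 1*(-225) + 2*(-444))) = sqrt((25 - 374)*414 + (7 + 225 - 888)) = sqrt(-349*414 - 656) = sqrt(-144486 - 656) = sqrt(-145142) = I*sqrt(145142)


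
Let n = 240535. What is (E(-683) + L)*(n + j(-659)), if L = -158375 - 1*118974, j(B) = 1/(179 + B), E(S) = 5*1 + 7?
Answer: -32020442264263/480 ≈ -6.6709e+10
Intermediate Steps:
E(S) = 12 (E(S) = 5 + 7 = 12)
L = -277349 (L = -158375 - 118974 = -277349)
(E(-683) + L)*(n + j(-659)) = (12 - 277349)*(240535 + 1/(179 - 659)) = -277337*(240535 + 1/(-480)) = -277337*(240535 - 1/480) = -277337*115456799/480 = -32020442264263/480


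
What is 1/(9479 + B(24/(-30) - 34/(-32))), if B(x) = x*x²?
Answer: 512000/4853257261 ≈ 0.00010550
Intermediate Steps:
B(x) = x³
1/(9479 + B(24/(-30) - 34/(-32))) = 1/(9479 + (24/(-30) - 34/(-32))³) = 1/(9479 + (24*(-1/30) - 34*(-1/32))³) = 1/(9479 + (-⅘ + 17/16)³) = 1/(9479 + (21/80)³) = 1/(9479 + 9261/512000) = 1/(4853257261/512000) = 512000/4853257261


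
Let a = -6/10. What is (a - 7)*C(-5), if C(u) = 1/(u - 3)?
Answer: 19/20 ≈ 0.95000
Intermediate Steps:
a = -⅗ (a = -6*⅒ = -⅗ ≈ -0.60000)
C(u) = 1/(-3 + u)
(a - 7)*C(-5) = (-⅗ - 7)/(-3 - 5) = -38/5/(-8) = -38/5*(-⅛) = 19/20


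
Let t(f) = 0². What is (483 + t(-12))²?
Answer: 233289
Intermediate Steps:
t(f) = 0
(483 + t(-12))² = (483 + 0)² = 483² = 233289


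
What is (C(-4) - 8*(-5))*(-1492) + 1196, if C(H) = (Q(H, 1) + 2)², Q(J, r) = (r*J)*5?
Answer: -541892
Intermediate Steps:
Q(J, r) = 5*J*r (Q(J, r) = (J*r)*5 = 5*J*r)
C(H) = (2 + 5*H)² (C(H) = (5*H*1 + 2)² = (5*H + 2)² = (2 + 5*H)²)
(C(-4) - 8*(-5))*(-1492) + 1196 = ((2 + 5*(-4))² - 8*(-5))*(-1492) + 1196 = ((2 - 20)² + 40)*(-1492) + 1196 = ((-18)² + 40)*(-1492) + 1196 = (324 + 40)*(-1492) + 1196 = 364*(-1492) + 1196 = -543088 + 1196 = -541892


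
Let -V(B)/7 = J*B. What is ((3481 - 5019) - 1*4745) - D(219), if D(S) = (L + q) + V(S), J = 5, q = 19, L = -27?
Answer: 1390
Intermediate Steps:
V(B) = -35*B
D(S) = -8 - 35*S (D(S) = (-27 + 19) - 35*S = -8 - 35*S)
((3481 - 5019) - 1*4745) - D(219) = ((3481 - 5019) - 1*4745) - (-8 - 35*219) = (-1538 - 4745) - (-8 - 7665) = -6283 - 1*(-7673) = -6283 + 7673 = 1390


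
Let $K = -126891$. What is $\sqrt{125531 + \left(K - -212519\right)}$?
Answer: $\sqrt{211159} \approx 459.52$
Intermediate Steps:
$\sqrt{125531 + \left(K - -212519\right)} = \sqrt{125531 - -85628} = \sqrt{125531 + \left(-126891 + 212519\right)} = \sqrt{125531 + 85628} = \sqrt{211159}$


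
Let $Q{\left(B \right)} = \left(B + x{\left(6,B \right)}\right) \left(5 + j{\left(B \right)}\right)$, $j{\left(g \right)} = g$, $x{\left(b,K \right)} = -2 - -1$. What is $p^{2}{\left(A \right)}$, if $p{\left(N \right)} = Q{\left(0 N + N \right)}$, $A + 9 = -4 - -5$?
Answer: $729$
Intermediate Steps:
$x{\left(b,K \right)} = -1$ ($x{\left(b,K \right)} = -2 + 1 = -1$)
$Q{\left(B \right)} = \left(-1 + B\right) \left(5 + B\right)$ ($Q{\left(B \right)} = \left(B - 1\right) \left(5 + B\right) = \left(-1 + B\right) \left(5 + B\right)$)
$A = -8$ ($A = -9 - -1 = -9 + \left(-4 + 5\right) = -9 + 1 = -8$)
$p{\left(N \right)} = -5 + N^{2} + 4 N$ ($p{\left(N \right)} = -5 + \left(0 N + N\right)^{2} + 4 \left(0 N + N\right) = -5 + \left(0 + N\right)^{2} + 4 \left(0 + N\right) = -5 + N^{2} + 4 N$)
$p^{2}{\left(A \right)} = \left(-5 + \left(-8\right)^{2} + 4 \left(-8\right)\right)^{2} = \left(-5 + 64 - 32\right)^{2} = 27^{2} = 729$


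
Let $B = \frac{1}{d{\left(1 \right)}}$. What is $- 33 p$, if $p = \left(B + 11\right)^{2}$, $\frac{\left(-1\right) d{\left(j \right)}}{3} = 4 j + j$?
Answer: $- \frac{295856}{75} \approx -3944.7$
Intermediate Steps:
$d{\left(j \right)} = - 15 j$ ($d{\left(j \right)} = - 3 \left(4 j + j\right) = - 3 \cdot 5 j = - 15 j$)
$B = - \frac{1}{15}$ ($B = \frac{1}{\left(-15\right) 1} = \frac{1}{-15} = - \frac{1}{15} \approx -0.066667$)
$p = \frac{26896}{225}$ ($p = \left(- \frac{1}{15} + 11\right)^{2} = \left(\frac{164}{15}\right)^{2} = \frac{26896}{225} \approx 119.54$)
$- 33 p = \left(-33\right) \frac{26896}{225} = - \frac{295856}{75}$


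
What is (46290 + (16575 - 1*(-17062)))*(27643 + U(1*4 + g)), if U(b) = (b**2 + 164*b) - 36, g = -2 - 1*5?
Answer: 2167939948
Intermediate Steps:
g = -7 (g = -2 - 5 = -7)
U(b) = -36 + b**2 + 164*b
(46290 + (16575 - 1*(-17062)))*(27643 + U(1*4 + g)) = (46290 + (16575 - 1*(-17062)))*(27643 + (-36 + (1*4 - 7)**2 + 164*(1*4 - 7))) = (46290 + (16575 + 17062))*(27643 + (-36 + (4 - 7)**2 + 164*(4 - 7))) = (46290 + 33637)*(27643 + (-36 + (-3)**2 + 164*(-3))) = 79927*(27643 + (-36 + 9 - 492)) = 79927*(27643 - 519) = 79927*27124 = 2167939948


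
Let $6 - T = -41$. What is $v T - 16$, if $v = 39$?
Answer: $1817$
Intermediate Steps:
$T = 47$ ($T = 6 - -41 = 6 + 41 = 47$)
$v T - 16 = 39 \cdot 47 - 16 = 1833 - 16 = 1817$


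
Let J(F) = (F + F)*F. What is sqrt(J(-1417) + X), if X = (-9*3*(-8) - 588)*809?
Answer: sqrt(3714830) ≈ 1927.4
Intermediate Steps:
J(F) = 2*F**2 (J(F) = (2*F)*F = 2*F**2)
X = -300948 (X = (-27*(-8) - 588)*809 = (216 - 588)*809 = -372*809 = -300948)
sqrt(J(-1417) + X) = sqrt(2*(-1417)**2 - 300948) = sqrt(2*2007889 - 300948) = sqrt(4015778 - 300948) = sqrt(3714830)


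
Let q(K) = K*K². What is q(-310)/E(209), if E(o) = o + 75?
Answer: -7447750/71 ≈ -1.0490e+5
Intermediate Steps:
E(o) = 75 + o
q(K) = K³
q(-310)/E(209) = (-310)³/(75 + 209) = -29791000/284 = -29791000*1/284 = -7447750/71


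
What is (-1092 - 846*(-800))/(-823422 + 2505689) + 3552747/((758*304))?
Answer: 6132373783305/387648149344 ≈ 15.819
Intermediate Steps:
(-1092 - 846*(-800))/(-823422 + 2505689) + 3552747/((758*304)) = (-1092 + 676800)/1682267 + 3552747/230432 = 675708*(1/1682267) + 3552747*(1/230432) = 675708/1682267 + 3552747/230432 = 6132373783305/387648149344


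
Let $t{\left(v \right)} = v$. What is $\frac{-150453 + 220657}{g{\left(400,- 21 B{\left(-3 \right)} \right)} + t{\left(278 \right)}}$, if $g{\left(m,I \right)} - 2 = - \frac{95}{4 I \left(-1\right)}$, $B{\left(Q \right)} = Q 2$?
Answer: $\frac{35382816}{141215} \approx 250.56$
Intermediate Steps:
$B{\left(Q \right)} = 2 Q$
$g{\left(m,I \right)} = 2 + \frac{95}{4 I}$ ($g{\left(m,I \right)} = 2 - \frac{95}{4 I \left(-1\right)} = 2 - \frac{95}{\left(-4\right) I} = 2 - 95 \left(- \frac{1}{4 I}\right) = 2 + \frac{95}{4 I}$)
$\frac{-150453 + 220657}{g{\left(400,- 21 B{\left(-3 \right)} \right)} + t{\left(278 \right)}} = \frac{-150453 + 220657}{\left(2 + \frac{95}{4 \left(- 21 \cdot 2 \left(-3\right)\right)}\right) + 278} = \frac{70204}{\left(2 + \frac{95}{4 \left(\left(-21\right) \left(-6\right)\right)}\right) + 278} = \frac{70204}{\left(2 + \frac{95}{4 \cdot 126}\right) + 278} = \frac{70204}{\left(2 + \frac{95}{4} \cdot \frac{1}{126}\right) + 278} = \frac{70204}{\left(2 + \frac{95}{504}\right) + 278} = \frac{70204}{\frac{1103}{504} + 278} = \frac{70204}{\frac{141215}{504}} = 70204 \cdot \frac{504}{141215} = \frac{35382816}{141215}$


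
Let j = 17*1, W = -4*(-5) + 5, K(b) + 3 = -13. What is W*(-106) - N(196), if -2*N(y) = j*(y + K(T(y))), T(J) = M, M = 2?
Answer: -1120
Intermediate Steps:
T(J) = 2
K(b) = -16 (K(b) = -3 - 13 = -16)
W = 25 (W = 20 + 5 = 25)
j = 17
N(y) = 136 - 17*y/2 (N(y) = -17*(y - 16)/2 = -17*(-16 + y)/2 = -(-272 + 17*y)/2 = 136 - 17*y/2)
W*(-106) - N(196) = 25*(-106) - (136 - 17/2*196) = -2650 - (136 - 1666) = -2650 - 1*(-1530) = -2650 + 1530 = -1120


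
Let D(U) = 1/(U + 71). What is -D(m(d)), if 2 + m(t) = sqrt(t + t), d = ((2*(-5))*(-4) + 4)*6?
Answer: -23/1411 + 4*sqrt(33)/4233 ≈ -0.010872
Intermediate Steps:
d = 264 (d = (-10*(-4) + 4)*6 = (40 + 4)*6 = 44*6 = 264)
m(t) = -2 + sqrt(2)*sqrt(t) (m(t) = -2 + sqrt(t + t) = -2 + sqrt(2*t) = -2 + sqrt(2)*sqrt(t))
D(U) = 1/(71 + U)
-D(m(d)) = -1/(71 + (-2 + sqrt(2)*sqrt(264))) = -1/(71 + (-2 + sqrt(2)*(2*sqrt(66)))) = -1/(71 + (-2 + 4*sqrt(33))) = -1/(69 + 4*sqrt(33))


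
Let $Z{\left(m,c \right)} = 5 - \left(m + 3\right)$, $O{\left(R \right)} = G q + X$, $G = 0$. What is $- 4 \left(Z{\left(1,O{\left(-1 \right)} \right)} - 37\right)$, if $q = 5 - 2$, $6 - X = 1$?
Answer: $144$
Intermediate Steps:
$X = 5$ ($X = 6 - 1 = 5$)
$q = 3$ ($q = 5 - 2 = 3$)
$O{\left(R \right)} = 5$ ($O{\left(R \right)} = 0 \cdot 3 + 5 = 0 + 5 = 5$)
$Z{\left(m,c \right)} = 2 - m$ ($Z{\left(m,c \right)} = 5 - \left(3 + m\right) = 2 - m$)
$- 4 \left(Z{\left(1,O{\left(-1 \right)} \right)} - 37\right) = - 4 \left(\left(2 - 1\right) - 37\right) = - 4 \left(1 - 37\right) = \left(-4\right) \left(-36\right) = 144$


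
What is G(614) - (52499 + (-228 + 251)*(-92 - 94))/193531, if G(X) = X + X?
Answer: 237607847/193531 ≈ 1227.8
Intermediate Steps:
G(X) = 2*X
G(614) - (52499 + (-228 + 251)*(-92 - 94))/193531 = 2*614 - (52499 + (-228 + 251)*(-92 - 94))/193531 = 1228 - (52499 + 23*(-186))/193531 = 1228 - (52499 - 4278)/193531 = 1228 - 48221/193531 = 237607847/193531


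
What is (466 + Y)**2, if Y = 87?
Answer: 305809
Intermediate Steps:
(466 + Y)**2 = (466 + 87)**2 = 553**2 = 305809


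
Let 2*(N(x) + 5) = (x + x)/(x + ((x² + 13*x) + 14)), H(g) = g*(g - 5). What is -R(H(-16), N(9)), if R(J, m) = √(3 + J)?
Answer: -√339 ≈ -18.412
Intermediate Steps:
H(g) = g*(-5 + g)
N(x) = -5 + x/(14 + x² + 14*x) (N(x) = -5 + ((x + x)/(x + ((x² + 13*x) + 14)))/2 = -5 + ((2*x)/(x + (14 + x² + 13*x)))/2 = -5 + ((2*x)/(14 + x² + 14*x))/2 = -5 + (2*x/(14 + x² + 14*x))/2 = -5 + x/(14 + x² + 14*x))
-R(H(-16), N(9)) = -√(3 - 16*(-5 - 16)) = -√(3 - 16*(-21)) = -√(3 + 336) = -√339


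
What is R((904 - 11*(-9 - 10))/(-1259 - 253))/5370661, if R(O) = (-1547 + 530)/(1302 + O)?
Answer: -73224/503182599751 ≈ -1.4552e-7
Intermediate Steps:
R(O) = -1017/(1302 + O)
R((904 - 11*(-9 - 10))/(-1259 - 253))/5370661 = -1017/(1302 + (904 - 11*(-9 - 10))/(-1259 - 253))/5370661 = -1017/(1302 + (904 - 11*(-19))/(-1512))*(1/5370661) = -1017/(1302 + (904 + 209)*(-1/1512))*(1/5370661) = -1017/(1302 + 1113*(-1/1512))*(1/5370661) = -1017/(1302 - 53/72)*(1/5370661) = -1017/93691/72*(1/5370661) = -1017*72/93691*(1/5370661) = -73224/93691*1/5370661 = -73224/503182599751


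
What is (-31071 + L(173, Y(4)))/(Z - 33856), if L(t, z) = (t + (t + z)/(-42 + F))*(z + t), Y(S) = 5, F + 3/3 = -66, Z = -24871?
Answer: 61877/6401243 ≈ 0.0096664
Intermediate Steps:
F = -67 (F = -1 - 66 = -67)
L(t, z) = (t + z)*(-z/109 + 108*t/109) (L(t, z) = (t + (t + z)/(-42 - 67))*(z + t) = (t + (t + z)/(-109))*(t + z) = (t + (t + z)*(-1/109))*(t + z) = (t + (-t/109 - z/109))*(t + z) = (-z/109 + 108*t/109)*(t + z) = (t + z)*(-z/109 + 108*t/109))
(-31071 + L(173, Y(4)))/(Z - 33856) = (-31071 + (-1/109*5**2 + (108/109)*173**2 + (107/109)*173*5))/(-24871 - 33856) = (-31071 + (-1/109*25 + (108/109)*29929 + 92555/109))/(-58727) = (-31071 + (-25/109 + 3232332/109 + 92555/109))*(-1/58727) = (-31071 + 3324862/109)*(-1/58727) = -61877/109*(-1/58727) = 61877/6401243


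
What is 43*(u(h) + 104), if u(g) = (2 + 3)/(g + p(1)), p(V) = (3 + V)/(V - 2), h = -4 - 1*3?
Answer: 48977/11 ≈ 4452.5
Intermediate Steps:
h = -7 (h = -4 - 3 = -7)
p(V) = (3 + V)/(-2 + V)
u(g) = 5/(-4 + g) (u(g) = (2 + 3)/(g + (3 + 1)/(-2 + 1)) = 5/(g + 4/(-1)) = 5/(g - 1*4) = 5/(g - 4) = 5/(-4 + g))
43*(u(h) + 104) = 43*(5/(-4 - 7) + 104) = 43*(5/(-11) + 104) = 43*(5*(-1/11) + 104) = 43*(-5/11 + 104) = 43*(1139/11) = 48977/11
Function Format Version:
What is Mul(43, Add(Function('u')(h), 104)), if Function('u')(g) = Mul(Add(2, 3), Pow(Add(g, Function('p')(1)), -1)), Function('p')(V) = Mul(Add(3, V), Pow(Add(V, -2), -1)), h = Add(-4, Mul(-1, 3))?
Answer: Rational(48977, 11) ≈ 4452.5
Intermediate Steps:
h = -7 (h = Add(-4, -3) = -7)
Function('p')(V) = Mul(Pow(Add(-2, V), -1), Add(3, V)) (Function('p')(V) = Mul(Add(3, V), Pow(Add(-2, V), -1)) = Mul(Pow(Add(-2, V), -1), Add(3, V)))
Function('u')(g) = Mul(5, Pow(Add(-4, g), -1)) (Function('u')(g) = Mul(Add(2, 3), Pow(Add(g, Mul(Pow(Add(-2, 1), -1), Add(3, 1))), -1)) = Mul(5, Pow(Add(g, Mul(Pow(-1, -1), 4)), -1)) = Mul(5, Pow(Add(g, Mul(-1, 4)), -1)) = Mul(5, Pow(Add(g, -4), -1)) = Mul(5, Pow(Add(-4, g), -1)))
Mul(43, Add(Function('u')(h), 104)) = Mul(43, Add(Mul(5, Pow(Add(-4, -7), -1)), 104)) = Mul(43, Add(Mul(5, Pow(-11, -1)), 104)) = Mul(43, Add(Mul(5, Rational(-1, 11)), 104)) = Mul(43, Add(Rational(-5, 11), 104)) = Mul(43, Rational(1139, 11)) = Rational(48977, 11)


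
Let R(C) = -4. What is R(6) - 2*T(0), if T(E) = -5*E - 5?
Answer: 6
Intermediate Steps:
T(E) = -5 - 5*E
R(6) - 2*T(0) = -4 - 2*(-5 - 5*0) = -4 - 2*(-5 + 0) = -4 - 2*(-5) = -4 + 10 = 6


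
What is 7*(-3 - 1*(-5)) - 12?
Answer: 2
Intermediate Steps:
7*(-3 - 1*(-5)) - 12 = 7*(-3 + 5) - 12 = 7*2 - 12 = 14 - 12 = 2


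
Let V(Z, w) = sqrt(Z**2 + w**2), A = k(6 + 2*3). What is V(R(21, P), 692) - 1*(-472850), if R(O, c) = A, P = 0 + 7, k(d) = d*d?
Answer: 472850 + 20*sqrt(1249) ≈ 4.7356e+5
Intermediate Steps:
k(d) = d**2
P = 7
A = 144 (A = (6 + 2*3)**2 = (6 + 6)**2 = 12**2 = 144)
R(O, c) = 144
V(R(21, P), 692) - 1*(-472850) = sqrt(144**2 + 692**2) - 1*(-472850) = sqrt(20736 + 478864) + 472850 = sqrt(499600) + 472850 = 20*sqrt(1249) + 472850 = 472850 + 20*sqrt(1249)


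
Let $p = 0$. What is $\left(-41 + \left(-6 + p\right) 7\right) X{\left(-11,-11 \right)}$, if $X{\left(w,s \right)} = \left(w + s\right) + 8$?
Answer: $1162$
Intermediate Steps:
$X{\left(w,s \right)} = 8 + s + w$ ($X{\left(w,s \right)} = \left(s + w\right) + 8 = 8 + s + w$)
$\left(-41 + \left(-6 + p\right) 7\right) X{\left(-11,-11 \right)} = \left(-41 + \left(-6 + 0\right) 7\right) \left(8 - 11 - 11\right) = \left(-41 - 42\right) \left(-14\right) = \left(-83\right) \left(-14\right) = 1162$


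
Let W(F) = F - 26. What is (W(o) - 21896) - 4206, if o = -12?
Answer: -26140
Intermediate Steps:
W(F) = -26 + F
(W(o) - 21896) - 4206 = ((-26 - 12) - 21896) - 4206 = (-38 - 21896) - 4206 = -21934 - 4206 = -26140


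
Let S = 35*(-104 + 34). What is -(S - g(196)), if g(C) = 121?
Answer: 2571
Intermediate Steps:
S = -2450 (S = 35*(-70) = -2450)
-(S - g(196)) = -(-2450 - 1*121) = -(-2450 - 121) = -1*(-2571) = 2571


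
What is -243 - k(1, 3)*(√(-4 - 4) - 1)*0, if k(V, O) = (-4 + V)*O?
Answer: -243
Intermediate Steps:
k(V, O) = O*(-4 + V)
-243 - k(1, 3)*(√(-4 - 4) - 1)*0 = -243 - (3*(-4 + 1))*(√(-4 - 4) - 1)*0 = -243 - (3*(-3))*(√(-8) - 1)*0 = -243 - (-9*(2*I*√2 - 1))*0 = -243 - (-9*(-1 + 2*I*√2))*0 = -243 - (9 - 18*I*√2)*0 = -243 - 1*0 = -243 + 0 = -243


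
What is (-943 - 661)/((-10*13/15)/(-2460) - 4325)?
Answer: 5918760/15959237 ≈ 0.37087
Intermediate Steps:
(-943 - 661)/((-10*13/15)/(-2460) - 4325) = -1604/(-130*1/15*(-1/2460) - 4325) = -1604/(-26/3*(-1/2460) - 4325) = -1604/(13/3690 - 4325) = -1604/(-15959237/3690) = -1604*(-3690/15959237) = 5918760/15959237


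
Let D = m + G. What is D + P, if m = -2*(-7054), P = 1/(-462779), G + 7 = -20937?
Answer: -3163557245/462779 ≈ -6836.0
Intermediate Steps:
G = -20944 (G = -7 - 20937 = -20944)
P = -1/462779 ≈ -2.1609e-6
m = 14108
D = -6836 (D = 14108 - 20944 = -6836)
D + P = -6836 - 1/462779 = -3163557245/462779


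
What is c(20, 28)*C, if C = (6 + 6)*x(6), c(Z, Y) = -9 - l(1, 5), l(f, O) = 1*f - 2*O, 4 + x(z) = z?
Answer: 0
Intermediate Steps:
x(z) = -4 + z
l(f, O) = f - 2*O
c(Z, Y) = 0 (c(Z, Y) = -9 - (1 - 2*5) = -9 - (1 - 10) = -9 - 1*(-9) = -9 + 9 = 0)
C = 24 (C = (6 + 6)*(-4 + 6) = 12*2 = 24)
c(20, 28)*C = 0*24 = 0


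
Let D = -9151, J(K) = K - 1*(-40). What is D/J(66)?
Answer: -9151/106 ≈ -86.330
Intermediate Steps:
J(K) = 40 + K (J(K) = K + 40 = 40 + K)
D/J(66) = -9151/(40 + 66) = -9151/106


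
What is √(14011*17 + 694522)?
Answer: √932709 ≈ 965.77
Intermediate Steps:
√(14011*17 + 694522) = √(238187 + 694522) = √932709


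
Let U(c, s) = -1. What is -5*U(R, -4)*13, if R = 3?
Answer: 65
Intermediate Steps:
-5*U(R, -4)*13 = -5*(-1)*13 = 5*13 = 65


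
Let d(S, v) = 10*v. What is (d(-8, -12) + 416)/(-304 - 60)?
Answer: -74/91 ≈ -0.81319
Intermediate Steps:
(d(-8, -12) + 416)/(-304 - 60) = (10*(-12) + 416)/(-304 - 60) = (-120 + 416)/(-364) = 296*(-1/364) = -74/91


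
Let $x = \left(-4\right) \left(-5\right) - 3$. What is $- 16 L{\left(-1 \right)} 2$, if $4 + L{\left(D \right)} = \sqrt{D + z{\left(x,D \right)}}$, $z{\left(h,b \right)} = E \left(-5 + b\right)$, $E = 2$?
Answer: $128 - 32 i \sqrt{13} \approx 128.0 - 115.38 i$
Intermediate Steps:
$x = 17$ ($x = 20 - 3 = 17$)
$z{\left(h,b \right)} = -10 + 2 b$ ($z{\left(h,b \right)} = 2 \left(-5 + b\right) = -10 + 2 b$)
$L{\left(D \right)} = -4 + \sqrt{-10 + 3 D}$ ($L{\left(D \right)} = -4 + \sqrt{D + \left(-10 + 2 D\right)} = -4 + \sqrt{-10 + 3 D}$)
$- 16 L{\left(-1 \right)} 2 = - 16 \left(-4 + \sqrt{-10 + 3 \left(-1\right)}\right) 2 = - 16 \left(-4 + \sqrt{-10 - 3}\right) 2 = - 16 \left(-4 + \sqrt{-13}\right) 2 = - 16 \left(-4 + i \sqrt{13}\right) 2 = \left(64 - 16 i \sqrt{13}\right) 2 = 128 - 32 i \sqrt{13}$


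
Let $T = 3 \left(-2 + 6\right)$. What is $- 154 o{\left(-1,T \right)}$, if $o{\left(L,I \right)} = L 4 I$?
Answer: $7392$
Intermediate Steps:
$T = 12$ ($T = 3 \cdot 4 = 12$)
$o{\left(L,I \right)} = 4 I L$ ($o{\left(L,I \right)} = 4 L I = 4 I L$)
$- 154 o{\left(-1,T \right)} = - 154 \cdot 4 \cdot 12 \left(-1\right) = \left(-154\right) \left(-48\right) = 7392$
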